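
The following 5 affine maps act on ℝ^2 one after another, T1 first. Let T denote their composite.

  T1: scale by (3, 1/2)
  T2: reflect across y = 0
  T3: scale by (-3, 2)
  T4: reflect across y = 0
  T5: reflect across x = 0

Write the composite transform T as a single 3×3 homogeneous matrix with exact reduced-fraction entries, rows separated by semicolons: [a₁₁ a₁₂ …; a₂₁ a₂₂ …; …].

T = [9 0 0; 0 1 0; 0 0 1]

T1 = [3 0 0; 0 1/2 0; 0 0 1]
T2·T1 = [3 0 0; 0 -1/2 0; 0 0 1]
T3·…·T1 = [-9 0 0; 0 -1 0; 0 0 1]
T4·…·T1 = [-9 0 0; 0 1 0; 0 0 1]
T5·…·T1 = [9 0 0; 0 1 0; 0 0 1]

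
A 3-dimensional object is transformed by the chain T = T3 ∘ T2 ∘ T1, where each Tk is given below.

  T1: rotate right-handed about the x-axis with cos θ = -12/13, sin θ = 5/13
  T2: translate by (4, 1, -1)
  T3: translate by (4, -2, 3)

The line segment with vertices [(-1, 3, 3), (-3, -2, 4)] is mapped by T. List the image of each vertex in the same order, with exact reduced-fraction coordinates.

image vertices: (7, -64/13, 5/13), (5, -9/13, -32/13)

T1 rotate right-handed about the x-axis with cos θ = -12/13, sin θ = 5/13: (-1, 3, 3) → (-1, -51/13, -21/13); (-3, -2, 4) → (-3, 4/13, -58/13)
T2 translate by (4, 1, -1): (-1, -51/13, -21/13) → (3, -38/13, -34/13); (-3, 4/13, -58/13) → (1, 17/13, -71/13)
T3 translate by (4, -2, 3): (3, -38/13, -34/13) → (7, -64/13, 5/13); (1, 17/13, -71/13) → (5, -9/13, -32/13)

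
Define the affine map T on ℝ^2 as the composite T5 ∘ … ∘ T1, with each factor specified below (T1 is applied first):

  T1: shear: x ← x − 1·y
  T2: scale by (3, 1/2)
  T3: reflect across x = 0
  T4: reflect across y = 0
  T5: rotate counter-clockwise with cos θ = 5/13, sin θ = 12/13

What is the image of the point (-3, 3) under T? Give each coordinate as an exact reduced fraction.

T(p) = (108/13, 417/26)

T1 shear: x ← x − 1·y: (-3, 3) → (-6, 3)
T2 scale by (3, 1/2): (-6, 3) → (-18, 3/2)
T3 reflect across x = 0: (-18, 3/2) → (18, 3/2)
T4 reflect across y = 0: (18, 3/2) → (18, -3/2)
T5 rotate counter-clockwise with cos θ = 5/13, sin θ = 12/13: (18, -3/2) → (108/13, 417/26)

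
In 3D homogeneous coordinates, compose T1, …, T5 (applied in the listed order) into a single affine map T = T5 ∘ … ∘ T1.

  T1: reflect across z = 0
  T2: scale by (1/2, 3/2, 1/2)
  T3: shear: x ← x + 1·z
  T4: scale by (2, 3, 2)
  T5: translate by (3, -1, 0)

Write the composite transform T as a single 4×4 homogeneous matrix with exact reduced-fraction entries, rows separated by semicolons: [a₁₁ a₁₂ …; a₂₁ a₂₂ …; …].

T1 = [1 0 0 0; 0 1 0 0; 0 0 -1 0; 0 0 0 1]
T2·T1 = [1/2 0 0 0; 0 3/2 0 0; 0 0 -1/2 0; 0 0 0 1]
T3·…·T1 = [1/2 0 -1/2 0; 0 3/2 0 0; 0 0 -1/2 0; 0 0 0 1]
T4·…·T1 = [1 0 -1 0; 0 9/2 0 0; 0 0 -1 0; 0 0 0 1]
T5·…·T1 = [1 0 -1 3; 0 9/2 0 -1; 0 0 -1 0; 0 0 0 1]

T = [1 0 -1 3; 0 9/2 0 -1; 0 0 -1 0; 0 0 0 1]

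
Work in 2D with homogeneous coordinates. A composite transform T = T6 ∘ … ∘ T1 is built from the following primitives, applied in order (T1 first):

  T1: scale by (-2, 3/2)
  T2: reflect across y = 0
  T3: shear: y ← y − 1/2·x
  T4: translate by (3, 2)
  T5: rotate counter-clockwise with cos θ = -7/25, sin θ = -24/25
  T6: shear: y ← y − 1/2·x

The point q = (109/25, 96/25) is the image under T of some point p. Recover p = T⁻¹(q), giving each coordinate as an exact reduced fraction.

T1 = [-2 0 0; 0 3/2 0; 0 0 1]
T2·T1 = [-2 0 0; 0 -3/2 0; 0 0 1]
T3·…·T1 = [-2 0 0; 1 -3/2 0; 0 0 1]
T4·…·T1 = [-2 0 3; 1 -3/2 2; 0 0 1]
T5·…·T1 = [38/25 -36/25 27/25; 41/25 21/50 -86/25; 0 0 1]
T6·…·T1 = [38/25 -36/25 27/25; 22/25 57/50 -199/50; 0 0 1]
det M = 3; M⁻¹ = [19/50 12/25 3/2; -22/75 38/75 7/3; 0 0 1]
M⁻¹ · (109/25, 96/25)ᵀ = (5, 3)ᵀ

p = (5, 3)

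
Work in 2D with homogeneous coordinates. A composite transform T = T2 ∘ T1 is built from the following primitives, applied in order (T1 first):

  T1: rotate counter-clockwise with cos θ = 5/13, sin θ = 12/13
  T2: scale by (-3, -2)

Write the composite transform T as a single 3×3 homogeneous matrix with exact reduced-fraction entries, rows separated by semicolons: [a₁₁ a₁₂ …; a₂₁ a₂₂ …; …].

T1 = [5/13 -12/13 0; 12/13 5/13 0; 0 0 1]
T2·T1 = [-15/13 36/13 0; -24/13 -10/13 0; 0 0 1]

T = [-15/13 36/13 0; -24/13 -10/13 0; 0 0 1]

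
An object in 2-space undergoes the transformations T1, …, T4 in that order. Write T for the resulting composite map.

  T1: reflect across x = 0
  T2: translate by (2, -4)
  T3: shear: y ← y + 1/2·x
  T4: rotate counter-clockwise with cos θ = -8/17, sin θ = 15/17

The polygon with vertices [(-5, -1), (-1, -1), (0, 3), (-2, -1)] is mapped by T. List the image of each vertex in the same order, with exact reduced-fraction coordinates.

T1 reflect across x = 0: (-5, -1) → (5, -1); (-1, -1) → (1, -1); (0, 3) → (0, 3); (-2, -1) → (2, -1)
T2 translate by (2, -4): (5, -1) → (7, -5); (1, -1) → (3, -5); (0, 3) → (2, -1); (2, -1) → (4, -5)
T3 shear: y ← y + 1/2·x: (7, -5) → (7, -3/2); (3, -5) → (3, -7/2); (2, -1) → (2, 0); (4, -5) → (4, -3)
T4 rotate counter-clockwise with cos θ = -8/17, sin θ = 15/17: (7, -3/2) → (-67/34, 117/17); (3, -7/2) → (57/34, 73/17); (2, 0) → (-16/17, 30/17); (4, -3) → (13/17, 84/17)

image vertices: (-67/34, 117/17), (57/34, 73/17), (-16/17, 30/17), (13/17, 84/17)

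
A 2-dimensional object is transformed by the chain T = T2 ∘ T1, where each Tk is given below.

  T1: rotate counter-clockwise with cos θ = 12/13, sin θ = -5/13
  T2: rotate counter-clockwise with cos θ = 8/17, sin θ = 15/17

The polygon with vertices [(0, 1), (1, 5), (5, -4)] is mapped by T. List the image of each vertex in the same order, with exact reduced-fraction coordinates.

T1 rotate counter-clockwise with cos θ = 12/13, sin θ = -5/13: (0, 1) → (5/13, 12/13); (1, 5) → (37/13, 55/13); (5, -4) → (40/13, -73/13)
T2 rotate counter-clockwise with cos θ = 8/17, sin θ = 15/17: (5/13, 12/13) → (-140/221, 171/221); (37/13, 55/13) → (-529/221, 995/221); (40/13, -73/13) → (1415/221, 16/221)

image vertices: (-140/221, 171/221), (-529/221, 995/221), (1415/221, 16/221)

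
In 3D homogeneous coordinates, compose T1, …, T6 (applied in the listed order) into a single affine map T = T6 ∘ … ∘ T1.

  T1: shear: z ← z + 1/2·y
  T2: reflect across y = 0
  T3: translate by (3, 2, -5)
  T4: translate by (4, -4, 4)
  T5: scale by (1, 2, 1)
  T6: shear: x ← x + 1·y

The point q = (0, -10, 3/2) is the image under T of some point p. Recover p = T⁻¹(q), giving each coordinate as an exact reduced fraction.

T1 = [1 0 0 0; 0 1 0 0; 0 1/2 1 0; 0 0 0 1]
T2·T1 = [1 0 0 0; 0 -1 0 0; 0 1/2 1 0; 0 0 0 1]
T3·…·T1 = [1 0 0 3; 0 -1 0 2; 0 1/2 1 -5; 0 0 0 1]
T4·…·T1 = [1 0 0 7; 0 -1 0 -2; 0 1/2 1 -1; 0 0 0 1]
T5·…·T1 = [1 0 0 7; 0 -2 0 -4; 0 1/2 1 -1; 0 0 0 1]
T6·…·T1 = [1 -2 0 3; 0 -2 0 -4; 0 1/2 1 -1; 0 0 0 1]
det M = -2; M⁻¹ = [1 -1 0 -7; 0 -1/2 0 -2; 0 1/4 1 2; 0 0 0 1]
M⁻¹ · (0, -10, 3/2)ᵀ = (3, 3, 1)ᵀ

p = (3, 3, 1)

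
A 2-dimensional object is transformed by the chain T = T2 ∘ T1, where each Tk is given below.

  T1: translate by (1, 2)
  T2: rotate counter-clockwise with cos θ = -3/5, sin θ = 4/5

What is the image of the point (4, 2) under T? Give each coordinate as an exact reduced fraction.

T1 translate by (1, 2): (4, 2) → (5, 4)
T2 rotate counter-clockwise with cos θ = -3/5, sin θ = 4/5: (5, 4) → (-31/5, 8/5)

T(p) = (-31/5, 8/5)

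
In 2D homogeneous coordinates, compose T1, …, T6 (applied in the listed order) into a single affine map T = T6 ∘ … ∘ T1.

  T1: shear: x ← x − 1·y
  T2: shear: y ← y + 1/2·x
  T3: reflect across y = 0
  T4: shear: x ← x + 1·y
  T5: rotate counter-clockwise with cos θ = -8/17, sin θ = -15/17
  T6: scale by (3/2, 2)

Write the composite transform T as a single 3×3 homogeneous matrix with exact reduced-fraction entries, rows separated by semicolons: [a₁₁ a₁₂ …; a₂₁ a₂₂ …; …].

T1 = [1 -1 0; 0 1 0; 0 0 1]
T2·T1 = [1 -1 0; 1/2 1/2 0; 0 0 1]
T3·…·T1 = [1 -1 0; -1/2 -1/2 0; 0 0 1]
T4·…·T1 = [1/2 -3/2 0; -1/2 -1/2 0; 0 0 1]
T5·…·T1 = [-23/34 9/34 0; -7/34 53/34 0; 0 0 1]
T6·…·T1 = [-69/68 27/68 0; -7/17 53/17 0; 0 0 1]

T = [-69/68 27/68 0; -7/17 53/17 0; 0 0 1]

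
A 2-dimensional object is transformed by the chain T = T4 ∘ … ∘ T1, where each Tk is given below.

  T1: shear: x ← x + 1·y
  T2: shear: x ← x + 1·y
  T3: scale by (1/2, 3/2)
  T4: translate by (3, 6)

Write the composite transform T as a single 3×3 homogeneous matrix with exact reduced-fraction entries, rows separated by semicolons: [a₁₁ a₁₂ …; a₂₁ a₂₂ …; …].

T = [1/2 1 3; 0 3/2 6; 0 0 1]

T1 = [1 1 0; 0 1 0; 0 0 1]
T2·T1 = [1 2 0; 0 1 0; 0 0 1]
T3·…·T1 = [1/2 1 0; 0 3/2 0; 0 0 1]
T4·…·T1 = [1/2 1 3; 0 3/2 6; 0 0 1]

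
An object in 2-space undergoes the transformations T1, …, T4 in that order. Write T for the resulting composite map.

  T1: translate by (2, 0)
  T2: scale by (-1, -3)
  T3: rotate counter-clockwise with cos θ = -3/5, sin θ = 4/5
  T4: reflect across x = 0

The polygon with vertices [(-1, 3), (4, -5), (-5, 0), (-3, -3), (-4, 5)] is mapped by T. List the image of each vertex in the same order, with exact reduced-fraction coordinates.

T1 translate by (2, 0): (-1, 3) → (1, 3); (4, -5) → (6, -5); (-5, 0) → (-3, 0); (-3, -3) → (-1, -3); (-4, 5) → (-2, 5)
T2 scale by (-1, -3): (1, 3) → (-1, -9); (6, -5) → (-6, 15); (-3, 0) → (3, 0); (-1, -3) → (1, 9); (-2, 5) → (2, -15)
T3 rotate counter-clockwise with cos θ = -3/5, sin θ = 4/5: (-1, -9) → (39/5, 23/5); (-6, 15) → (-42/5, -69/5); (3, 0) → (-9/5, 12/5); (1, 9) → (-39/5, -23/5); (2, -15) → (54/5, 53/5)
T4 reflect across x = 0: (39/5, 23/5) → (-39/5, 23/5); (-42/5, -69/5) → (42/5, -69/5); (-9/5, 12/5) → (9/5, 12/5); (-39/5, -23/5) → (39/5, -23/5); (54/5, 53/5) → (-54/5, 53/5)

image vertices: (-39/5, 23/5), (42/5, -69/5), (9/5, 12/5), (39/5, -23/5), (-54/5, 53/5)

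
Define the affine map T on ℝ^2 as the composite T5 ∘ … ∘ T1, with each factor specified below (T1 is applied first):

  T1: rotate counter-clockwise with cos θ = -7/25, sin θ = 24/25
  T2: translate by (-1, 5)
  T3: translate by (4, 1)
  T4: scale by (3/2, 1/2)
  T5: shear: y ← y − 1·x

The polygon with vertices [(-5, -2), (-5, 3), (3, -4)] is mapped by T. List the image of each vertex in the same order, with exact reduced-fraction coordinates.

image vertices: (237/25, -43/5), (57/25, -21/10), (9, -4)

T1 rotate counter-clockwise with cos θ = -7/25, sin θ = 24/25: (-5, -2) → (83/25, -106/25); (-5, 3) → (-37/25, -141/25); (3, -4) → (3, 4)
T2 translate by (-1, 5): (83/25, -106/25) → (58/25, 19/25); (-37/25, -141/25) → (-62/25, -16/25); (3, 4) → (2, 9)
T3 translate by (4, 1): (58/25, 19/25) → (158/25, 44/25); (-62/25, -16/25) → (38/25, 9/25); (2, 9) → (6, 10)
T4 scale by (3/2, 1/2): (158/25, 44/25) → (237/25, 22/25); (38/25, 9/25) → (57/25, 9/50); (6, 10) → (9, 5)
T5 shear: y ← y − 1·x: (237/25, 22/25) → (237/25, -43/5); (57/25, 9/50) → (57/25, -21/10); (9, 5) → (9, -4)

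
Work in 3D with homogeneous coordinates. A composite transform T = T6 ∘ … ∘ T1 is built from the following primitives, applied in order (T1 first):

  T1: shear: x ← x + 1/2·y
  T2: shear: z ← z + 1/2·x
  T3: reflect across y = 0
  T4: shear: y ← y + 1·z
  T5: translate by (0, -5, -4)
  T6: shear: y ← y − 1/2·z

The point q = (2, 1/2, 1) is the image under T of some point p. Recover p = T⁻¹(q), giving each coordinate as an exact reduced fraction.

p = (5/2, -1, 4)

T1 = [1 1/2 0 0; 0 1 0 0; 0 0 1 0; 0 0 0 1]
T2·T1 = [1 1/2 0 0; 0 1 0 0; 1/2 1/4 1 0; 0 0 0 1]
T3·…·T1 = [1 1/2 0 0; 0 -1 0 0; 1/2 1/4 1 0; 0 0 0 1]
T4·…·T1 = [1 1/2 0 0; 1/2 -3/4 1 0; 1/2 1/4 1 0; 0 0 0 1]
T5·…·T1 = [1 1/2 0 0; 1/2 -3/4 1 -5; 1/2 1/4 1 -4; 0 0 0 1]
T6·…·T1 = [1 1/2 0 0; 1/4 -7/8 1/2 -3; 1/2 1/4 1 -4; 0 0 0 1]
det M = -1; M⁻¹ = [1 1/2 -1/4 1/2; 0 -1 1/2 -1; -1/2 0 1 4; 0 0 0 1]
M⁻¹ · (2, 1/2, 1)ᵀ = (5/2, -1, 4)ᵀ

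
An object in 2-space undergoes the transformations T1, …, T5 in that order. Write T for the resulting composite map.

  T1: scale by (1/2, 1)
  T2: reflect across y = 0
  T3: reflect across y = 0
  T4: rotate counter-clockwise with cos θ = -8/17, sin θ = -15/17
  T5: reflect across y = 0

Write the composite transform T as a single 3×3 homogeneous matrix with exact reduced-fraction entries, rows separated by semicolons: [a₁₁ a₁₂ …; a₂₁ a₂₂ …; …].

T = [-4/17 15/17 0; 15/34 8/17 0; 0 0 1]

T1 = [1/2 0 0; 0 1 0; 0 0 1]
T2·T1 = [1/2 0 0; 0 -1 0; 0 0 1]
T3·…·T1 = [1/2 0 0; 0 1 0; 0 0 1]
T4·…·T1 = [-4/17 15/17 0; -15/34 -8/17 0; 0 0 1]
T5·…·T1 = [-4/17 15/17 0; 15/34 8/17 0; 0 0 1]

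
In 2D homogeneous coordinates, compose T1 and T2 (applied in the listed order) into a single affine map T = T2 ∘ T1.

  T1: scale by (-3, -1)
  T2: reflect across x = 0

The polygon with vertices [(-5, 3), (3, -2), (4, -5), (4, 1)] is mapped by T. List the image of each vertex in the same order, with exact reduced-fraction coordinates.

image vertices: (-15, -3), (9, 2), (12, 5), (12, -1)

T1 scale by (-3, -1): (-5, 3) → (15, -3); (3, -2) → (-9, 2); (4, -5) → (-12, 5); (4, 1) → (-12, -1)
T2 reflect across x = 0: (15, -3) → (-15, -3); (-9, 2) → (9, 2); (-12, 5) → (12, 5); (-12, -1) → (12, -1)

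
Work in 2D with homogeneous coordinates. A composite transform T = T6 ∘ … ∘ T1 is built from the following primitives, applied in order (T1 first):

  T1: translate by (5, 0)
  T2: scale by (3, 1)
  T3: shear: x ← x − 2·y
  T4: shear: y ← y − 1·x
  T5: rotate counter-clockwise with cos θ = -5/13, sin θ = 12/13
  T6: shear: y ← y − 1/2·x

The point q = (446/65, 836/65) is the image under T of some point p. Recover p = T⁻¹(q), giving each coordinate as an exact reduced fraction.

T1 = [1 0 5; 0 1 0; 0 0 1]
T2·T1 = [3 0 15; 0 1 0; 0 0 1]
T3·…·T1 = [3 -2 15; 0 1 0; 0 0 1]
T4·…·T1 = [3 -2 15; -3 3 -15; 0 0 1]
T5·…·T1 = [21/13 -2 105/13; 51/13 -3 255/13; 0 0 1]
T6·…·T1 = [21/13 -2 105/13; 81/26 -2 405/26; 0 0 1]
det M = 3; M⁻¹ = [-2/3 2/3 -5; -27/26 7/13 0; 0 0 1]
M⁻¹ · (446/65, 836/65)ᵀ = (-1, -1/5)ᵀ

p = (-1, -1/5)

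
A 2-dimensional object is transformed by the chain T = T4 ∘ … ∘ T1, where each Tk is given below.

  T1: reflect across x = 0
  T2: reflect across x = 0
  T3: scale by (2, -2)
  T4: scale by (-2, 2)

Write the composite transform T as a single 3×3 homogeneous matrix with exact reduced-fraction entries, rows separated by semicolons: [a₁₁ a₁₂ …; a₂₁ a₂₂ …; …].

T = [-4 0 0; 0 -4 0; 0 0 1]

T1 = [-1 0 0; 0 1 0; 0 0 1]
T2·T1 = [1 0 0; 0 1 0; 0 0 1]
T3·…·T1 = [2 0 0; 0 -2 0; 0 0 1]
T4·…·T1 = [-4 0 0; 0 -4 0; 0 0 1]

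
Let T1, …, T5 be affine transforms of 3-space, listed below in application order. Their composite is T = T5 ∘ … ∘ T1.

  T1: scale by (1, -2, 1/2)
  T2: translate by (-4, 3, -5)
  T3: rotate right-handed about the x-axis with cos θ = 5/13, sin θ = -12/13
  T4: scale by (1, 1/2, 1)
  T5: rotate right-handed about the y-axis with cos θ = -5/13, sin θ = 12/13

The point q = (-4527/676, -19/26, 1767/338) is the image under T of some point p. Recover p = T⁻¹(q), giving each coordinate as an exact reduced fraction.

p = (7/4, -2, 1)

T1 = [1 0 0 0; 0 -2 0 0; 0 0 1/2 0; 0 0 0 1]
T2·T1 = [1 0 0 -4; 0 -2 0 3; 0 0 1/2 -5; 0 0 0 1]
T3·…·T1 = [1 0 0 -4; 0 -10/13 6/13 -45/13; 0 24/13 5/26 -61/13; 0 0 0 1]
T4·…·T1 = [1 0 0 -4; 0 -5/13 3/13 -45/26; 0 24/13 5/26 -61/13; 0 0 0 1]
T5·…·T1 = [-5/13 288/169 30/169 -472/169; 0 -5/13 3/13 -45/26; -12/13 -120/169 -25/338 929/169; 0 0 0 1]
det M = -1/2; M⁻¹ = [-5/13 0 -12/13 4; 72/169 -5/13 -30/169 3/2; 120/169 48/13 -50/169 10; 0 0 0 1]
M⁻¹ · (-4527/676, -19/26, 1767/338)ᵀ = (7/4, -2, 1)ᵀ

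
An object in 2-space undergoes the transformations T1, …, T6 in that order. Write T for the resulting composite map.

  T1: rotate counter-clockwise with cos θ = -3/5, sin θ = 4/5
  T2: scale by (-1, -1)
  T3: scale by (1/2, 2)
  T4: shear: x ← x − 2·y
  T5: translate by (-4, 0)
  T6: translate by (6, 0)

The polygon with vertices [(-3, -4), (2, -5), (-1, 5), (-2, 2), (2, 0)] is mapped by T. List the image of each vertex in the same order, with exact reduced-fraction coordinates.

T1 rotate counter-clockwise with cos θ = -3/5, sin θ = 4/5: (-3, -4) → (5, 0); (2, -5) → (14/5, 23/5); (-1, 5) → (-17/5, -19/5); (-2, 2) → (-2/5, -14/5); (2, 0) → (-6/5, 8/5)
T2 scale by (-1, -1): (5, 0) → (-5, 0); (14/5, 23/5) → (-14/5, -23/5); (-17/5, -19/5) → (17/5, 19/5); (-2/5, -14/5) → (2/5, 14/5); (-6/5, 8/5) → (6/5, -8/5)
T3 scale by (1/2, 2): (-5, 0) → (-5/2, 0); (-14/5, -23/5) → (-7/5, -46/5); (17/5, 19/5) → (17/10, 38/5); (2/5, 14/5) → (1/5, 28/5); (6/5, -8/5) → (3/5, -16/5)
T4 shear: x ← x − 2·y: (-5/2, 0) → (-5/2, 0); (-7/5, -46/5) → (17, -46/5); (17/10, 38/5) → (-27/2, 38/5); (1/5, 28/5) → (-11, 28/5); (3/5, -16/5) → (7, -16/5)
T5 translate by (-4, 0): (-5/2, 0) → (-13/2, 0); (17, -46/5) → (13, -46/5); (-27/2, 38/5) → (-35/2, 38/5); (-11, 28/5) → (-15, 28/5); (7, -16/5) → (3, -16/5)
T6 translate by (6, 0): (-13/2, 0) → (-1/2, 0); (13, -46/5) → (19, -46/5); (-35/2, 38/5) → (-23/2, 38/5); (-15, 28/5) → (-9, 28/5); (3, -16/5) → (9, -16/5)

image vertices: (-1/2, 0), (19, -46/5), (-23/2, 38/5), (-9, 28/5), (9, -16/5)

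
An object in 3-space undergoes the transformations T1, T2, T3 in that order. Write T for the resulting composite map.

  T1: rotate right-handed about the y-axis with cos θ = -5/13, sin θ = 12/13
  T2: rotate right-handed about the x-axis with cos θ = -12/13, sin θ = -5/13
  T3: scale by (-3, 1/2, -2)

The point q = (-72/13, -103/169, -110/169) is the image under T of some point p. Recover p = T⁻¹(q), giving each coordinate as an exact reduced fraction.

T1 = [-5/13 0 12/13 0; 0 1 0 0; -12/13 0 -5/13 0; 0 0 0 1]
T2·T1 = [-5/13 0 12/13 0; -60/169 -12/13 -25/169 0; 144/169 -5/13 60/169 0; 0 0 0 1]
T3·…·T1 = [15/13 0 -36/13 0; -30/169 -6/13 -25/338 0; -288/169 10/13 -120/169 0; 0 0 0 1]
det M = 3; M⁻¹ = [5/39 -120/169 -72/169 0; 0 -24/13 5/26 0; -4/13 -50/169 -30/169 0; 0 0 0 1]
M⁻¹ · (-72/13, -103/169, -110/169)ᵀ = (0, 1, 2)ᵀ

p = (0, 1, 2)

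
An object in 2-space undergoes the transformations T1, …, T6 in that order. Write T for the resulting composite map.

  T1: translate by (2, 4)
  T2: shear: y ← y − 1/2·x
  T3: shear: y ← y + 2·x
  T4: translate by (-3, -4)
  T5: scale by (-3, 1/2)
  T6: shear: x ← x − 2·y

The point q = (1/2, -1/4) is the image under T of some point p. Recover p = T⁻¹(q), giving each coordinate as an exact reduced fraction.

T1 = [1 0 2; 0 1 4; 0 0 1]
T2·T1 = [1 0 2; -1/2 1 3; 0 0 1]
T3·…·T1 = [1 0 2; 3/2 1 7; 0 0 1]
T4·…·T1 = [1 0 -1; 3/2 1 3; 0 0 1]
T5·…·T1 = [-3 0 3; 3/4 1/2 3/2; 0 0 1]
T6·…·T1 = [-9/2 -1 0; 3/4 1/2 3/2; 0 0 1]
det M = -3/2; M⁻¹ = [-1/3 -2/3 1; 1/2 3 -9/2; 0 0 1]
M⁻¹ · (1/2, -1/4)ᵀ = (1, -5)ᵀ

p = (1, -5)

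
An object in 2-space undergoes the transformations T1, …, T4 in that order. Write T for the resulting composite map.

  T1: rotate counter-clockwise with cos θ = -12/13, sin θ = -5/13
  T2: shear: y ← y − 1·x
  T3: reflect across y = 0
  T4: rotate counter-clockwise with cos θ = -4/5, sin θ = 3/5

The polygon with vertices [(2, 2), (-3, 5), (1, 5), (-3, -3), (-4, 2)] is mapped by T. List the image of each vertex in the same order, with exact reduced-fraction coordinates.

image vertices: (-4/65, -122/65), (-562/65, -241/65), (-22/5, -21/5), (6/65, 183/65), (-418/65, -74/65)

T1 rotate counter-clockwise with cos θ = -12/13, sin θ = -5/13: (2, 2) → (-14/13, -34/13); (-3, 5) → (61/13, -45/13); (1, 5) → (1, -5); (-3, -3) → (21/13, 51/13); (-4, 2) → (58/13, -4/13)
T2 shear: y ← y − 1·x: (-14/13, -34/13) → (-14/13, -20/13); (61/13, -45/13) → (61/13, -106/13); (1, -5) → (1, -6); (21/13, 51/13) → (21/13, 30/13); (58/13, -4/13) → (58/13, -62/13)
T3 reflect across y = 0: (-14/13, -20/13) → (-14/13, 20/13); (61/13, -106/13) → (61/13, 106/13); (1, -6) → (1, 6); (21/13, 30/13) → (21/13, -30/13); (58/13, -62/13) → (58/13, 62/13)
T4 rotate counter-clockwise with cos θ = -4/5, sin θ = 3/5: (-14/13, 20/13) → (-4/65, -122/65); (61/13, 106/13) → (-562/65, -241/65); (1, 6) → (-22/5, -21/5); (21/13, -30/13) → (6/65, 183/65); (58/13, 62/13) → (-418/65, -74/65)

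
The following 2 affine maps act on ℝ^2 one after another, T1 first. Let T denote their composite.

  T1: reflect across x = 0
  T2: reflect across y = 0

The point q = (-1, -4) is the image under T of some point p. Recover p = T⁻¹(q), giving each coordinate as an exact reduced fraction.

p = (1, 4)

T1 = [-1 0 0; 0 1 0; 0 0 1]
T2·T1 = [-1 0 0; 0 -1 0; 0 0 1]
det M = 1; M⁻¹ = [-1 0 0; 0 -1 0; 0 0 1]
M⁻¹ · (-1, -4)ᵀ = (1, 4)ᵀ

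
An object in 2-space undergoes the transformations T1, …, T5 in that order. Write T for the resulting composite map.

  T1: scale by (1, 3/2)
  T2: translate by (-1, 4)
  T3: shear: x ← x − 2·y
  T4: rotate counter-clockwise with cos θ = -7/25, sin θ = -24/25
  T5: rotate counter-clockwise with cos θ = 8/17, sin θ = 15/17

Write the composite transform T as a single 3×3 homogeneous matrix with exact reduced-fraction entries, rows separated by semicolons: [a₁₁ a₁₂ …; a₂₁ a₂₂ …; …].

T1 = [1 0 0; 0 3/2 0; 0 0 1]
T2·T1 = [1 0 -1; 0 3/2 4; 0 0 1]
T3·…·T1 = [1 -3 -9; 0 3/2 4; 0 0 1]
T4·…·T1 = [-7/25 57/25 159/25; -24/25 123/50 188/25; 0 0 1]
T5·…·T1 = [304/425 -933/850 -1548/425; -297/425 1347/425 3889/425; 0 0 1]

T = [304/425 -933/850 -1548/425; -297/425 1347/425 3889/425; 0 0 1]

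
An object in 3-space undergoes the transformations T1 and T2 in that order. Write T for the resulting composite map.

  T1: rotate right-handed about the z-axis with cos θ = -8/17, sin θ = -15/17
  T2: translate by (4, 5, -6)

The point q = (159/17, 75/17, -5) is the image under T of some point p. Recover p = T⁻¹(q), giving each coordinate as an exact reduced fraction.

p = (-2, 5, 1)

T1 = [-8/17 15/17 0 0; -15/17 -8/17 0 0; 0 0 1 0; 0 0 0 1]
T2·T1 = [-8/17 15/17 0 4; -15/17 -8/17 0 5; 0 0 1 -6; 0 0 0 1]
det M = 1; M⁻¹ = [-8/17 -15/17 0 107/17; 15/17 -8/17 0 -20/17; 0 0 1 6; 0 0 0 1]
M⁻¹ · (159/17, 75/17, -5)ᵀ = (-2, 5, 1)ᵀ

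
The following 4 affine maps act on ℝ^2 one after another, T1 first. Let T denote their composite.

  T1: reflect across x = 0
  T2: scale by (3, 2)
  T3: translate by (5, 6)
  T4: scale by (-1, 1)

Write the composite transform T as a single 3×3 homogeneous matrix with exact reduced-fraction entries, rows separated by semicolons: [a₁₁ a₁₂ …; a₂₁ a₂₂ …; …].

T = [3 0 -5; 0 2 6; 0 0 1]

T1 = [-1 0 0; 0 1 0; 0 0 1]
T2·T1 = [-3 0 0; 0 2 0; 0 0 1]
T3·…·T1 = [-3 0 5; 0 2 6; 0 0 1]
T4·…·T1 = [3 0 -5; 0 2 6; 0 0 1]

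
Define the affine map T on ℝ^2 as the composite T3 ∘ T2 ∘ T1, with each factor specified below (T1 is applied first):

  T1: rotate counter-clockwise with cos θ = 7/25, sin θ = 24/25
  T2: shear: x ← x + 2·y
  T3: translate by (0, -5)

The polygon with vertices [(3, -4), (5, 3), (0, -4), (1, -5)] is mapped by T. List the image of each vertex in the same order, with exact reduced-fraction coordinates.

image vertices: (41/5, -81/25), (49/5, 16/25), (8/5, -153/25), (21/5, -136/25)

T1 rotate counter-clockwise with cos θ = 7/25, sin θ = 24/25: (3, -4) → (117/25, 44/25); (5, 3) → (-37/25, 141/25); (0, -4) → (96/25, -28/25); (1, -5) → (127/25, -11/25)
T2 shear: x ← x + 2·y: (117/25, 44/25) → (41/5, 44/25); (-37/25, 141/25) → (49/5, 141/25); (96/25, -28/25) → (8/5, -28/25); (127/25, -11/25) → (21/5, -11/25)
T3 translate by (0, -5): (41/5, 44/25) → (41/5, -81/25); (49/5, 141/25) → (49/5, 16/25); (8/5, -28/25) → (8/5, -153/25); (21/5, -11/25) → (21/5, -136/25)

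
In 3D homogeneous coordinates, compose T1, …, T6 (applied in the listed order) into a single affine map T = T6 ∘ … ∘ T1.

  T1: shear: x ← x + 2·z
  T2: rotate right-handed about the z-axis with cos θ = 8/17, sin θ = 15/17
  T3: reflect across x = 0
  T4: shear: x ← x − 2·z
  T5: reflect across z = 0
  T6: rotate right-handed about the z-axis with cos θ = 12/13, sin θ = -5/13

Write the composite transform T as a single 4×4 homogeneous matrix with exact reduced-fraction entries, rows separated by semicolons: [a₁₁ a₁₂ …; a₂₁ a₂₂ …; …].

T = [-21/221 220/221 -450/221 0; 220/221 21/221 610/221 0; 0 0 -1 0; 0 0 0 1]

T1 = [1 0 2 0; 0 1 0 0; 0 0 1 0; 0 0 0 1]
T2·T1 = [8/17 -15/17 16/17 0; 15/17 8/17 30/17 0; 0 0 1 0; 0 0 0 1]
T3·…·T1 = [-8/17 15/17 -16/17 0; 15/17 8/17 30/17 0; 0 0 1 0; 0 0 0 1]
T4·…·T1 = [-8/17 15/17 -50/17 0; 15/17 8/17 30/17 0; 0 0 1 0; 0 0 0 1]
T5·…·T1 = [-8/17 15/17 -50/17 0; 15/17 8/17 30/17 0; 0 0 -1 0; 0 0 0 1]
T6·…·T1 = [-21/221 220/221 -450/221 0; 220/221 21/221 610/221 0; 0 0 -1 0; 0 0 0 1]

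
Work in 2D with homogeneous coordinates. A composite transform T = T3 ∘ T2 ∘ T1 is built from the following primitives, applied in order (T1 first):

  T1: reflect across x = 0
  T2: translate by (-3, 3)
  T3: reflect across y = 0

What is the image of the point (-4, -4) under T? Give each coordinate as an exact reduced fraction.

T(p) = (1, 1)

T1 reflect across x = 0: (-4, -4) → (4, -4)
T2 translate by (-3, 3): (4, -4) → (1, -1)
T3 reflect across y = 0: (1, -1) → (1, 1)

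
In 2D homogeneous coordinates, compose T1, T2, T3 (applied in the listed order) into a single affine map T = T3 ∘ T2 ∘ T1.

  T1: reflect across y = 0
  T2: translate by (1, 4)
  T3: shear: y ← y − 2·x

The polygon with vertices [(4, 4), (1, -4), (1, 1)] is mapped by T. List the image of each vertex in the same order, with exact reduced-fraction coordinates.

T1 reflect across y = 0: (4, 4) → (4, -4); (1, -4) → (1, 4); (1, 1) → (1, -1)
T2 translate by (1, 4): (4, -4) → (5, 0); (1, 4) → (2, 8); (1, -1) → (2, 3)
T3 shear: y ← y − 2·x: (5, 0) → (5, -10); (2, 8) → (2, 4); (2, 3) → (2, -1)

image vertices: (5, -10), (2, 4), (2, -1)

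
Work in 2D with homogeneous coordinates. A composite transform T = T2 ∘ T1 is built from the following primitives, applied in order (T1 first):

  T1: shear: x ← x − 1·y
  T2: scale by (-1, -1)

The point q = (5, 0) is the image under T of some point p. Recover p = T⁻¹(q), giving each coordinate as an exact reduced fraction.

p = (-5, 0)

T1 = [1 -1 0; 0 1 0; 0 0 1]
T2·T1 = [-1 1 0; 0 -1 0; 0 0 1]
det M = 1; M⁻¹ = [-1 -1 0; 0 -1 0; 0 0 1]
M⁻¹ · (5, 0)ᵀ = (-5, 0)ᵀ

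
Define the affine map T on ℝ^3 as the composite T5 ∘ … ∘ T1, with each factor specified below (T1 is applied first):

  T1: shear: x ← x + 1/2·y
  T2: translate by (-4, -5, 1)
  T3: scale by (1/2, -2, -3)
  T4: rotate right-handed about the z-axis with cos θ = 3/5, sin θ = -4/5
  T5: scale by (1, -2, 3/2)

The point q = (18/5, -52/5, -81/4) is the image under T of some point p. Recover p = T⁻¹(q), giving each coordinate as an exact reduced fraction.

T1 = [1 1/2 0 0; 0 1 0 0; 0 0 1 0; 0 0 0 1]
T2·T1 = [1 1/2 0 -4; 0 1 0 -5; 0 0 1 1; 0 0 0 1]
T3·…·T1 = [1/2 1/4 0 -2; 0 -2 0 10; 0 0 -3 -3; 0 0 0 1]
T4·…·T1 = [3/10 -29/20 0 34/5; -2/5 -7/5 0 38/5; 0 0 -3 -3; 0 0 0 1]
T5·…·T1 = [3/10 -29/20 0 34/5; 4/5 14/5 0 -76/5; 0 0 -9/2 -9/2; 0 0 0 1]
det M = -9; M⁻¹ = [7/5 29/40 0 3/2; -2/5 3/20 0 5; 0 0 -2/9 -1; 0 0 0 1]
M⁻¹ · (18/5, -52/5, -81/4)ᵀ = (-1, 2, 7/2)ᵀ

p = (-1, 2, 7/2)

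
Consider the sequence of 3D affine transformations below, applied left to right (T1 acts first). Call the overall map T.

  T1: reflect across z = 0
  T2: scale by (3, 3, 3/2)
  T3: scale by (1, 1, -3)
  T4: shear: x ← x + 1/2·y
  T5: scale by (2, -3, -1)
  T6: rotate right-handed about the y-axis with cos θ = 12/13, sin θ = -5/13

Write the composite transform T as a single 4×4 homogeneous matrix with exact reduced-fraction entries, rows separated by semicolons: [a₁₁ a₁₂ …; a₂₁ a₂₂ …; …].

T1 = [1 0 0 0; 0 1 0 0; 0 0 -1 0; 0 0 0 1]
T2·T1 = [3 0 0 0; 0 3 0 0; 0 0 -3/2 0; 0 0 0 1]
T3·…·T1 = [3 0 0 0; 0 3 0 0; 0 0 9/2 0; 0 0 0 1]
T4·…·T1 = [3 3/2 0 0; 0 3 0 0; 0 0 9/2 0; 0 0 0 1]
T5·…·T1 = [6 3 0 0; 0 -9 0 0; 0 0 -9/2 0; 0 0 0 1]
T6·…·T1 = [72/13 36/13 45/26 0; 0 -9 0 0; 30/13 15/13 -54/13 0; 0 0 0 1]

T = [72/13 36/13 45/26 0; 0 -9 0 0; 30/13 15/13 -54/13 0; 0 0 0 1]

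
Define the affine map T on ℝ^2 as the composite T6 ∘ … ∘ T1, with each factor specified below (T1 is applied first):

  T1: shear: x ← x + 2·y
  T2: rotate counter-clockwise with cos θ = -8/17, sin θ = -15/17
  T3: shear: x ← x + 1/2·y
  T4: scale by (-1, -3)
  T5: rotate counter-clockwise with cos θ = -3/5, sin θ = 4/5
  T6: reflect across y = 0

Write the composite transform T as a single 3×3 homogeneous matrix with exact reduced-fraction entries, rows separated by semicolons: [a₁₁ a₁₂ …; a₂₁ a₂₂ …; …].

T = [-453/170 -516/85 0; 73/85 262/85 0; 0 0 1]

T1 = [1 2 0; 0 1 0; 0 0 1]
T2·T1 = [-8/17 -1/17 0; -15/17 -38/17 0; 0 0 1]
T3·…·T1 = [-31/34 -20/17 0; -15/17 -38/17 0; 0 0 1]
T4·…·T1 = [31/34 20/17 0; 45/17 114/17 0; 0 0 1]
T5·…·T1 = [-453/170 -516/85 0; -73/85 -262/85 0; 0 0 1]
T6·…·T1 = [-453/170 -516/85 0; 73/85 262/85 0; 0 0 1]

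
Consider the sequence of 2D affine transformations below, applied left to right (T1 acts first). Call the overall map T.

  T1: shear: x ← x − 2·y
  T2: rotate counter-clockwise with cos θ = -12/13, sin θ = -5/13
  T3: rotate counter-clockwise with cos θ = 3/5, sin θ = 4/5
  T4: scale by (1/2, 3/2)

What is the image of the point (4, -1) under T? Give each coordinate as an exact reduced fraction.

T1 shear: x ← x − 2·y: (4, -1) → (6, -1)
T2 rotate counter-clockwise with cos θ = -12/13, sin θ = -5/13: (6, -1) → (-77/13, -18/13)
T3 rotate counter-clockwise with cos θ = 3/5, sin θ = 4/5: (-77/13, -18/13) → (-159/65, -362/65)
T4 scale by (1/2, 3/2): (-159/65, -362/65) → (-159/130, -543/65)

T(p) = (-159/130, -543/65)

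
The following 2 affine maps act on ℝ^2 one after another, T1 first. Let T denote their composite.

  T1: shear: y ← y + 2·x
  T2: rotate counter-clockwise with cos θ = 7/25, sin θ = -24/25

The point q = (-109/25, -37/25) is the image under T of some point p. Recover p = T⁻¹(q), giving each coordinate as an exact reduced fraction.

p = (1/5, -5)

T1 = [1 0 0; 2 1 0; 0 0 1]
T2·T1 = [11/5 24/25 0; -2/5 7/25 0; 0 0 1]
det M = 1; M⁻¹ = [7/25 -24/25 0; 2/5 11/5 0; 0 0 1]
M⁻¹ · (-109/25, -37/25)ᵀ = (1/5, -5)ᵀ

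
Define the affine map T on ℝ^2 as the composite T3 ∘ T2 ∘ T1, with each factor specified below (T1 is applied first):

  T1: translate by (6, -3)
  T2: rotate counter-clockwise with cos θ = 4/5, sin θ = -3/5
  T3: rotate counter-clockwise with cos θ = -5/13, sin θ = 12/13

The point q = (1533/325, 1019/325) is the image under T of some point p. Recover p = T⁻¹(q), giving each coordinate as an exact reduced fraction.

p = (-9/5, -4/5)

T1 = [1 0 6; 0 1 -3; 0 0 1]
T2·T1 = [4/5 3/5 3; -3/5 4/5 -6; 0 0 1]
T3·…·T1 = [16/65 -63/65 57/13; 63/65 16/65 66/13; 0 0 1]
det M = 1; M⁻¹ = [16/65 63/65 -6; -63/65 16/65 3; 0 0 1]
M⁻¹ · (1533/325, 1019/325)ᵀ = (-9/5, -4/5)ᵀ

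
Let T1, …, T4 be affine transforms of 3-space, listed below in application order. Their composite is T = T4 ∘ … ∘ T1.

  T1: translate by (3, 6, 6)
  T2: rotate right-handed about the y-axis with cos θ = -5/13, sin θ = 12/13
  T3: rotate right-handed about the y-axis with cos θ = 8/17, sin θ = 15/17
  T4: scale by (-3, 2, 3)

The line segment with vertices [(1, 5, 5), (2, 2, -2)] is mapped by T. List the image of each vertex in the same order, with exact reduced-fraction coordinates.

image vertices: (1947/221, 22, -7512/221), (3048/221, 16, -2955/221)

T1 translate by (3, 6, 6): (1, 5, 5) → (4, 11, 11); (2, 2, -2) → (5, 8, 4)
T2 rotate right-handed about the y-axis with cos θ = -5/13, sin θ = 12/13: (4, 11, 11) → (112/13, 11, -103/13); (5, 8, 4) → (23/13, 8, -80/13)
T3 rotate right-handed about the y-axis with cos θ = 8/17, sin θ = 15/17: (112/13, 11, -103/13) → (-649/221, 11, -2504/221); (23/13, 8, -80/13) → (-1016/221, 8, -985/221)
T4 scale by (-3, 2, 3): (-649/221, 11, -2504/221) → (1947/221, 22, -7512/221); (-1016/221, 8, -985/221) → (3048/221, 16, -2955/221)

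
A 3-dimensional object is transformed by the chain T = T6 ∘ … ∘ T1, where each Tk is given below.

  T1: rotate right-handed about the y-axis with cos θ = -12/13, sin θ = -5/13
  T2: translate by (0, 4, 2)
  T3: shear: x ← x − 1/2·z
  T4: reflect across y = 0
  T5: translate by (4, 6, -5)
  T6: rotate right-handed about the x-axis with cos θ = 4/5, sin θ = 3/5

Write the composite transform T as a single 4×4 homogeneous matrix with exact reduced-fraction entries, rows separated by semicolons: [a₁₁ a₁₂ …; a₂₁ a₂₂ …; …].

T1 = [-12/13 0 -5/13 0; 0 1 0 0; 5/13 0 -12/13 0; 0 0 0 1]
T2·T1 = [-12/13 0 -5/13 0; 0 1 0 4; 5/13 0 -12/13 2; 0 0 0 1]
T3·…·T1 = [-29/26 0 1/13 -1; 0 1 0 4; 5/13 0 -12/13 2; 0 0 0 1]
T4·…·T1 = [-29/26 0 1/13 -1; 0 -1 0 -4; 5/13 0 -12/13 2; 0 0 0 1]
T5·…·T1 = [-29/26 0 1/13 3; 0 -1 0 2; 5/13 0 -12/13 -3; 0 0 0 1]
T6·…·T1 = [-29/26 0 1/13 3; -3/13 -4/5 36/65 17/5; 4/13 -3/5 -48/65 -6/5; 0 0 0 1]

T = [-29/26 0 1/13 3; -3/13 -4/5 36/65 17/5; 4/13 -3/5 -48/65 -6/5; 0 0 0 1]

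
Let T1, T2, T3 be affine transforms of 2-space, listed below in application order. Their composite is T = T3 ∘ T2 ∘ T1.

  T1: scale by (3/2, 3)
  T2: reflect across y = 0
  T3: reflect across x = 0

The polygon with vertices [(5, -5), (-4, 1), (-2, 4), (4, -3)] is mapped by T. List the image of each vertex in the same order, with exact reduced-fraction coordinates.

image vertices: (-15/2, 15), (6, -3), (3, -12), (-6, 9)

T1 scale by (3/2, 3): (5, -5) → (15/2, -15); (-4, 1) → (-6, 3); (-2, 4) → (-3, 12); (4, -3) → (6, -9)
T2 reflect across y = 0: (15/2, -15) → (15/2, 15); (-6, 3) → (-6, -3); (-3, 12) → (-3, -12); (6, -9) → (6, 9)
T3 reflect across x = 0: (15/2, 15) → (-15/2, 15); (-6, -3) → (6, -3); (-3, -12) → (3, -12); (6, 9) → (-6, 9)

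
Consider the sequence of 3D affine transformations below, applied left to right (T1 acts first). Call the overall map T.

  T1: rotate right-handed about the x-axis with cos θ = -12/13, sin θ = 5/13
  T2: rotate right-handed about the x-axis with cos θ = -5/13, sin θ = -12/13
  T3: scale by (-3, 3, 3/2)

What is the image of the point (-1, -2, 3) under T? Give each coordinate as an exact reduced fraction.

T1 rotate right-handed about the x-axis with cos θ = -12/13, sin θ = 5/13: (-1, -2, 3) → (-1, 9/13, -46/13)
T2 rotate right-handed about the x-axis with cos θ = -5/13, sin θ = -12/13: (-1, 9/13, -46/13) → (-1, -597/169, 122/169)
T3 scale by (-3, 3, 3/2): (-1, -597/169, 122/169) → (3, -1791/169, 183/169)

T(p) = (3, -1791/169, 183/169)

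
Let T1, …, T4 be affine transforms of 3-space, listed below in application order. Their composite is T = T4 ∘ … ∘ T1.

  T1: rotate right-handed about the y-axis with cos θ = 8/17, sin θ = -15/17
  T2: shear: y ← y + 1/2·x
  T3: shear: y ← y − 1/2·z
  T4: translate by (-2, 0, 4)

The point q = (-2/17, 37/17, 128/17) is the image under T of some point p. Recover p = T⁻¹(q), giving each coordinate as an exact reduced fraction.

T1 = [8/17 0 -15/17 0; 0 1 0 0; 15/17 0 8/17 0; 0 0 0 1]
T2·T1 = [8/17 0 -15/17 0; 4/17 1 -15/34 0; 15/17 0 8/17 0; 0 0 0 1]
T3·…·T1 = [8/17 0 -15/17 0; -7/34 1 -23/34 0; 15/17 0 8/17 0; 0 0 0 1]
T4·…·T1 = [8/17 0 -15/17 -2; -7/34 1 -23/34 0; 15/17 0 8/17 4; 0 0 0 1]
det M = 1; M⁻¹ = [8/17 0 15/17 -44/17; -1/2 1 1/2 -3; -15/17 0 8/17 -62/17; 0 0 0 1]
M⁻¹ · (-2/17, 37/17, 128/17)ᵀ = (4, 3, 0)ᵀ

p = (4, 3, 0)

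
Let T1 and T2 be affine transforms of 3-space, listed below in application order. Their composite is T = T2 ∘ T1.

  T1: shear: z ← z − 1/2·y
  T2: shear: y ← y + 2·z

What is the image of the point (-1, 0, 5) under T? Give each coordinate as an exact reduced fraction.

T1 shear: z ← z − 1/2·y: (-1, 0, 5) → (-1, 0, 5)
T2 shear: y ← y + 2·z: (-1, 0, 5) → (-1, 10, 5)

T(p) = (-1, 10, 5)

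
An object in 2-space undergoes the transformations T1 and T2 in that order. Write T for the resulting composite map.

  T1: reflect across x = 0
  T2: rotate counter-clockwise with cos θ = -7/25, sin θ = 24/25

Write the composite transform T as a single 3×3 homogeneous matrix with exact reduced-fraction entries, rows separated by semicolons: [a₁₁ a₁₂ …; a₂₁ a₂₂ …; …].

T1 = [-1 0 0; 0 1 0; 0 0 1]
T2·T1 = [7/25 -24/25 0; -24/25 -7/25 0; 0 0 1]

T = [7/25 -24/25 0; -24/25 -7/25 0; 0 0 1]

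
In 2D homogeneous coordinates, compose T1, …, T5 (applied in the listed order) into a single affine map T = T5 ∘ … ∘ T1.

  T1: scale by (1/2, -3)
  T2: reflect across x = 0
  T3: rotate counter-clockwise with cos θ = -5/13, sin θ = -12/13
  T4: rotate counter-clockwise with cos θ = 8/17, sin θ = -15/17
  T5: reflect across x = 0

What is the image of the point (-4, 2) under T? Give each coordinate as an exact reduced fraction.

T1 scale by (1/2, -3): (-4, 2) → (-2, -6)
T2 reflect across x = 0: (-2, -6) → (2, -6)
T3 rotate counter-clockwise with cos θ = -5/13, sin θ = -12/13: (2, -6) → (-82/13, 6/13)
T4 rotate counter-clockwise with cos θ = 8/17, sin θ = -15/17: (-82/13, 6/13) → (-566/221, 1278/221)
T5 reflect across x = 0: (-566/221, 1278/221) → (566/221, 1278/221)

T(p) = (566/221, 1278/221)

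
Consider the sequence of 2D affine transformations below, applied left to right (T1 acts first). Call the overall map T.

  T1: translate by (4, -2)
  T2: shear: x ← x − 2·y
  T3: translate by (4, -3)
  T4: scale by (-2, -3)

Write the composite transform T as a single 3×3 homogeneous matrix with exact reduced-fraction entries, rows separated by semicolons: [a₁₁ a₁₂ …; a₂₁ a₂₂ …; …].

T1 = [1 0 4; 0 1 -2; 0 0 1]
T2·T1 = [1 -2 8; 0 1 -2; 0 0 1]
T3·…·T1 = [1 -2 12; 0 1 -5; 0 0 1]
T4·…·T1 = [-2 4 -24; 0 -3 15; 0 0 1]

T = [-2 4 -24; 0 -3 15; 0 0 1]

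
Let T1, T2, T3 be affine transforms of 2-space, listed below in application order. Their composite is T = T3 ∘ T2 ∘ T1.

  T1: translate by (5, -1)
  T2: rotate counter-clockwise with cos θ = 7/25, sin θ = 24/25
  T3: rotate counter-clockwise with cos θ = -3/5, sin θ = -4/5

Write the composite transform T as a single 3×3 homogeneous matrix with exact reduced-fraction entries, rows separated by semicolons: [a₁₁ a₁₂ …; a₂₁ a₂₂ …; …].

T = [3/5 4/5 11/5; -4/5 3/5 -23/5; 0 0 1]

T1 = [1 0 5; 0 1 -1; 0 0 1]
T2·T1 = [7/25 -24/25 59/25; 24/25 7/25 113/25; 0 0 1]
T3·…·T1 = [3/5 4/5 11/5; -4/5 3/5 -23/5; 0 0 1]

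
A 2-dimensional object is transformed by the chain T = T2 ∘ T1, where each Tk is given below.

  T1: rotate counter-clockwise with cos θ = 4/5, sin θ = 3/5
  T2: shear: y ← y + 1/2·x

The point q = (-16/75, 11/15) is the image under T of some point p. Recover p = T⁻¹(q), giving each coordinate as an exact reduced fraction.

T1 = [4/5 -3/5 0; 3/5 4/5 0; 0 0 1]
T2·T1 = [4/5 -3/5 0; 1 1/2 0; 0 0 1]
det M = 1; M⁻¹ = [1/2 3/5 0; -1 4/5 0; 0 0 1]
M⁻¹ · (-16/75, 11/15)ᵀ = (1/3, 4/5)ᵀ

p = (1/3, 4/5)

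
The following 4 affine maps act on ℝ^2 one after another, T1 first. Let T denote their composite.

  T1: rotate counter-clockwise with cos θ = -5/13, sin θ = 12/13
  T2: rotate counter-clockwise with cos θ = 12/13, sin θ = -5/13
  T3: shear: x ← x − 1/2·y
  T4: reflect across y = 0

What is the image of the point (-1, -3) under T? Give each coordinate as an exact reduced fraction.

T(p) = (7/2, 1)

T1 rotate counter-clockwise with cos θ = -5/13, sin θ = 12/13: (-1, -3) → (41/13, 3/13)
T2 rotate counter-clockwise with cos θ = 12/13, sin θ = -5/13: (41/13, 3/13) → (3, -1)
T3 shear: x ← x − 1/2·y: (3, -1) → (7/2, -1)
T4 reflect across y = 0: (7/2, -1) → (7/2, 1)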